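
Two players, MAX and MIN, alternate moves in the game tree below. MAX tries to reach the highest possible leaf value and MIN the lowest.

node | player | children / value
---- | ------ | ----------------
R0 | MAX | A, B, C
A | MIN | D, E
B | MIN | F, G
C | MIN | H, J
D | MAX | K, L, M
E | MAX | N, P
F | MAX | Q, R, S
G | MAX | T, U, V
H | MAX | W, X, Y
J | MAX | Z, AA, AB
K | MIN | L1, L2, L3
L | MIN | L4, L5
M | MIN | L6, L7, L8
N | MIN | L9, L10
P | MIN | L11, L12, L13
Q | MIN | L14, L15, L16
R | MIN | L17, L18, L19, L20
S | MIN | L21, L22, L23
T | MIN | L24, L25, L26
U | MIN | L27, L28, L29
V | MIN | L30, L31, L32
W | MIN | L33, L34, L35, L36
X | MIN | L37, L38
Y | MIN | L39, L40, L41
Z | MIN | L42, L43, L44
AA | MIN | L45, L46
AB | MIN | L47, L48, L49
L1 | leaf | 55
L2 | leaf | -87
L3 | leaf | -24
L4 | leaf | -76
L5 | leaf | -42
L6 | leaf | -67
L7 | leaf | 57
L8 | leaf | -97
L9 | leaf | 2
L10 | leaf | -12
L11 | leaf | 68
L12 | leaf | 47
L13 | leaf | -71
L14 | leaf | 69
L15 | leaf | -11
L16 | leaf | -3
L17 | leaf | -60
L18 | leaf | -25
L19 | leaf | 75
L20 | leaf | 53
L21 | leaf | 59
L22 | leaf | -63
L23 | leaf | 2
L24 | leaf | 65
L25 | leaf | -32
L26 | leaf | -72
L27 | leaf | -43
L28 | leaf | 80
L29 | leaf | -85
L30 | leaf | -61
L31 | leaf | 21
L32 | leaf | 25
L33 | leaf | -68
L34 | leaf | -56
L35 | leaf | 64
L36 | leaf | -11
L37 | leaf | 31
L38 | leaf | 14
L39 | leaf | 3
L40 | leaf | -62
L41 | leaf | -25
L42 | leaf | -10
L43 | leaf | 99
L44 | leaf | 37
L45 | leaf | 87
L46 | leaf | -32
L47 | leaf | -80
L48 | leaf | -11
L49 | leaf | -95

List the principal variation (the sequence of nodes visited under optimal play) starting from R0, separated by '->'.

R0 -> C -> J -> Z -> L42

K (MIN): min(55, -87, -24) = -87
L (MIN): min(-76, -42) = -76
M (MIN): min(-67, 57, -97) = -97
D (MAX): max(-87, -76, -97) = -76
N (MIN): min(2, -12) = -12
P (MIN): min(68, 47, -71) = -71
E (MAX): max(-12, -71) = -12
A (MIN): min(-76, -12) = -76
Q (MIN): min(69, -11, -3) = -11
R (MIN): min(-60, -25, 75, 53) = -60
S (MIN): min(59, -63, 2) = -63
F (MAX): max(-11, -60, -63) = -11
T (MIN): min(65, -32, -72) = -72
U (MIN): min(-43, 80, -85) = -85
V (MIN): min(-61, 21, 25) = -61
G (MAX): max(-72, -85, -61) = -61
B (MIN): min(-11, -61) = -61
W (MIN): min(-68, -56, 64, -11) = -68
X (MIN): min(31, 14) = 14
Y (MIN): min(3, -62, -25) = -62
H (MAX): max(-68, 14, -62) = 14
Z (MIN): min(-10, 99, 37) = -10
AA (MIN): min(87, -32) = -32
AB (MIN): min(-80, -11, -95) = -95
J (MAX): max(-10, -32, -95) = -10
C (MIN): min(14, -10) = -10
R0 (MAX): max(-76, -61, -10) = -10
At R0, MAX picks C (highest: -10).
At C, MIN picks J (lowest: -10).
At J, MAX picks Z (highest: -10).
At Z, MIN picks L42 (lowest: -10).
Terminal value -10.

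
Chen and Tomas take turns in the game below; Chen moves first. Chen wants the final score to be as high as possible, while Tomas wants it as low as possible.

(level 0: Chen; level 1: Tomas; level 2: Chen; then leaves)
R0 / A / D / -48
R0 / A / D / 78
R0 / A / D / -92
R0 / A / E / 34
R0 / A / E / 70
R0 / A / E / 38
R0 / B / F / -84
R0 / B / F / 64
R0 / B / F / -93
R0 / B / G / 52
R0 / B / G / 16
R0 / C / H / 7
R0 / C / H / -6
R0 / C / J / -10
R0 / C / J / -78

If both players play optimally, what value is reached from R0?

D (Chen): max(-48, 78, -92) = 78
E (Chen): max(34, 70, 38) = 70
A (Tomas): min(78, 70) = 70
F (Chen): max(-84, 64, -93) = 64
G (Chen): max(52, 16) = 52
B (Tomas): min(64, 52) = 52
H (Chen): max(7, -6) = 7
J (Chen): max(-10, -78) = -10
C (Tomas): min(7, -10) = -10
R0 (Chen): max(70, 52, -10) = 70

70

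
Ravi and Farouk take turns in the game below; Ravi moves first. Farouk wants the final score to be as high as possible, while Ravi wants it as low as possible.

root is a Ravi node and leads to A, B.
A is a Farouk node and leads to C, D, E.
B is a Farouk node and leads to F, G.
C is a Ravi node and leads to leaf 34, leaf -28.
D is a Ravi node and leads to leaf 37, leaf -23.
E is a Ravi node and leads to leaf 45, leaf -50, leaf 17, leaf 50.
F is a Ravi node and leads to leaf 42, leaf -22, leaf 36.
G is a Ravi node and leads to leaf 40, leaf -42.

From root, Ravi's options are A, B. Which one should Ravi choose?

C (Ravi): min(34, -28) = -28
D (Ravi): min(37, -23) = -23
E (Ravi): min(45, -50, 17, 50) = -50
A (Farouk): max(-28, -23, -50) = -23
F (Ravi): min(42, -22, 36) = -22
G (Ravi): min(40, -42) = -42
B (Farouk): max(-22, -42) = -22
root (Ravi): min(-23, -22) = -23
Ravi at root wants the lowest of {A=-23, B=-22}, so chooses A.

A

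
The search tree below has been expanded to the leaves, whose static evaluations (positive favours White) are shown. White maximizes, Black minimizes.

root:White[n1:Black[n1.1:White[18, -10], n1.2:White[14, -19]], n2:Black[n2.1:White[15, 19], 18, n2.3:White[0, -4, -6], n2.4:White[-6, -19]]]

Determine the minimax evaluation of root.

14

n1.1 (White): max(18, -10) = 18
n1.2 (White): max(14, -19) = 14
n1 (Black): min(18, 14) = 14
n2.1 (White): max(15, 19) = 19
n2.3 (White): max(0, -4, -6) = 0
n2.4 (White): max(-6, -19) = -6
n2 (Black): min(19, 18, 0, -6) = -6
root (White): max(14, -6) = 14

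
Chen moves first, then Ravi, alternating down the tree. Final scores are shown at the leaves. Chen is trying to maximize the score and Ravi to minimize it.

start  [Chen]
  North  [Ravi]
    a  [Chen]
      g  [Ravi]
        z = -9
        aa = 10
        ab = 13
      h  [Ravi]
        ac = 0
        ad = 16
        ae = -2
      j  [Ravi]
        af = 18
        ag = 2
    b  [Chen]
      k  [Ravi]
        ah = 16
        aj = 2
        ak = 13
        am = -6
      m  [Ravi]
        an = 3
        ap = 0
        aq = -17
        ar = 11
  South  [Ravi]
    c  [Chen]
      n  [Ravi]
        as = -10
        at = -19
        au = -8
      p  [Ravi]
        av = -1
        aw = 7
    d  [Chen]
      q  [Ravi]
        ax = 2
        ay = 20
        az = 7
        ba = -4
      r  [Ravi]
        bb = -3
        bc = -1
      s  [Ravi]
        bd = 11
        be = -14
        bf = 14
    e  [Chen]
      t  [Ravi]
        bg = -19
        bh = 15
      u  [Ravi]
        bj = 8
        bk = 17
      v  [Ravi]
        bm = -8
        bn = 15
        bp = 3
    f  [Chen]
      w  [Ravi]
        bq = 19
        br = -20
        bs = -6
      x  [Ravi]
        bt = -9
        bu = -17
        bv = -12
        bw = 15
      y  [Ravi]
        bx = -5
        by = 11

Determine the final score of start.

-5

g (Ravi): min(-9, 10, 13) = -9
h (Ravi): min(0, 16, -2) = -2
j (Ravi): min(18, 2) = 2
a (Chen): max(-9, -2, 2) = 2
k (Ravi): min(16, 2, 13, -6) = -6
m (Ravi): min(3, 0, -17, 11) = -17
b (Chen): max(-6, -17) = -6
North (Ravi): min(2, -6) = -6
n (Ravi): min(-10, -19, -8) = -19
p (Ravi): min(-1, 7) = -1
c (Chen): max(-19, -1) = -1
q (Ravi): min(2, 20, 7, -4) = -4
r (Ravi): min(-3, -1) = -3
s (Ravi): min(11, -14, 14) = -14
d (Chen): max(-4, -3, -14) = -3
t (Ravi): min(-19, 15) = -19
u (Ravi): min(8, 17) = 8
v (Ravi): min(-8, 15, 3) = -8
e (Chen): max(-19, 8, -8) = 8
w (Ravi): min(19, -20, -6) = -20
x (Ravi): min(-9, -17, -12, 15) = -17
y (Ravi): min(-5, 11) = -5
f (Chen): max(-20, -17, -5) = -5
South (Ravi): min(-1, -3, 8, -5) = -5
start (Chen): max(-6, -5) = -5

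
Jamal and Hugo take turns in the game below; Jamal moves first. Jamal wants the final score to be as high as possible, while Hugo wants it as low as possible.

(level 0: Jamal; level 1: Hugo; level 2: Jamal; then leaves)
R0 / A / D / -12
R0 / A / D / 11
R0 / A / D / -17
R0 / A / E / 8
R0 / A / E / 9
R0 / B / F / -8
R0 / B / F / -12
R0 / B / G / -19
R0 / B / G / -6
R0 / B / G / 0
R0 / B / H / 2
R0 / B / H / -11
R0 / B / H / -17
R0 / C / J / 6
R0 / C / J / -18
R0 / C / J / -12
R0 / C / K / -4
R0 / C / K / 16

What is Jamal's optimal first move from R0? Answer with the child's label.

D (Jamal): max(-12, 11, -17) = 11
E (Jamal): max(8, 9) = 9
A (Hugo): min(11, 9) = 9
F (Jamal): max(-8, -12) = -8
G (Jamal): max(-19, -6, 0) = 0
H (Jamal): max(2, -11, -17) = 2
B (Hugo): min(-8, 0, 2) = -8
J (Jamal): max(6, -18, -12) = 6
K (Jamal): max(-4, 16) = 16
C (Hugo): min(6, 16) = 6
R0 (Jamal): max(9, -8, 6) = 9
Jamal at R0 wants the highest of {A=9, B=-8, C=6}, so chooses A.

A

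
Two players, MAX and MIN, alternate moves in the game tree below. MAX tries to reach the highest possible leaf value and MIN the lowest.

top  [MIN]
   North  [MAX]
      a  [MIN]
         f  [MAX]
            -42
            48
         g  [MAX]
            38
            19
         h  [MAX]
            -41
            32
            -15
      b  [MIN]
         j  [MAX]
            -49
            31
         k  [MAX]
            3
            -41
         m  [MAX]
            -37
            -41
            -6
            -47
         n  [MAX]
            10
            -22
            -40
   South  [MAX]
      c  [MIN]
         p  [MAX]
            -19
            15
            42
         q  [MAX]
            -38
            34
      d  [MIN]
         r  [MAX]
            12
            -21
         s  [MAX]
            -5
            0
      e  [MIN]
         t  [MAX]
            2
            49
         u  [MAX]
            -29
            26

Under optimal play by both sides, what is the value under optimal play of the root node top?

f (MAX): max(-42, 48) = 48
g (MAX): max(38, 19) = 38
h (MAX): max(-41, 32, -15) = 32
a (MIN): min(48, 38, 32) = 32
j (MAX): max(-49, 31) = 31
k (MAX): max(3, -41) = 3
m (MAX): max(-37, -41, -6, -47) = -6
n (MAX): max(10, -22, -40) = 10
b (MIN): min(31, 3, -6, 10) = -6
North (MAX): max(32, -6) = 32
p (MAX): max(-19, 15, 42) = 42
q (MAX): max(-38, 34) = 34
c (MIN): min(42, 34) = 34
r (MAX): max(12, -21) = 12
s (MAX): max(-5, 0) = 0
d (MIN): min(12, 0) = 0
t (MAX): max(2, 49) = 49
u (MAX): max(-29, 26) = 26
e (MIN): min(49, 26) = 26
South (MAX): max(34, 0, 26) = 34
top (MIN): min(32, 34) = 32

32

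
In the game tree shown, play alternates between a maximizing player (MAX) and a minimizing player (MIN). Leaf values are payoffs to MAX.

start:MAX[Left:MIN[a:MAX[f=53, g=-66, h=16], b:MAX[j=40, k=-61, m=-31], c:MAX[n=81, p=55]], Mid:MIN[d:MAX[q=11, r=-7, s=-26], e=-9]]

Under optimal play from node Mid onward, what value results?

d (MAX): max(11, -7, -26) = 11
Mid (MIN): min(11, -9) = -9

-9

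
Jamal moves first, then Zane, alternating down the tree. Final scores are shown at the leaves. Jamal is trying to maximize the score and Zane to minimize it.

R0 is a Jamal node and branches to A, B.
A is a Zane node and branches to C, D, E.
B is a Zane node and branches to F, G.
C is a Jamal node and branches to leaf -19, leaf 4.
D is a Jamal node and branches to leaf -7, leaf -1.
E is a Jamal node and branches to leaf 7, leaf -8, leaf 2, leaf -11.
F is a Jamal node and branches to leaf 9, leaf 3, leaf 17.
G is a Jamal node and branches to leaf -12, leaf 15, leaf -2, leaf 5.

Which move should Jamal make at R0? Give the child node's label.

C (Jamal): max(-19, 4) = 4
D (Jamal): max(-7, -1) = -1
E (Jamal): max(7, -8, 2, -11) = 7
A (Zane): min(4, -1, 7) = -1
F (Jamal): max(9, 3, 17) = 17
G (Jamal): max(-12, 15, -2, 5) = 15
B (Zane): min(17, 15) = 15
R0 (Jamal): max(-1, 15) = 15
Jamal at R0 wants the highest of {A=-1, B=15}, so chooses B.

B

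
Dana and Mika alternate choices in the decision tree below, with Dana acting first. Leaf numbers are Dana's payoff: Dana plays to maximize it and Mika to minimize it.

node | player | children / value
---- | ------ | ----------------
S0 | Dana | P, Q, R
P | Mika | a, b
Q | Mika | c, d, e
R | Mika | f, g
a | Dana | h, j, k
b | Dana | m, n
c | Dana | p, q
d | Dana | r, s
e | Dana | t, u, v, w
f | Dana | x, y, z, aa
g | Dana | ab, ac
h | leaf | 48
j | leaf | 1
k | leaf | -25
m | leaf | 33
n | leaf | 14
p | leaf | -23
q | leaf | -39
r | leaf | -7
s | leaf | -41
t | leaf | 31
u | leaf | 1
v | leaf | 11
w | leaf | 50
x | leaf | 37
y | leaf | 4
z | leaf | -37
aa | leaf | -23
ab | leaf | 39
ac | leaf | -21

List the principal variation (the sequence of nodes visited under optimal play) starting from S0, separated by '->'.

S0 -> R -> f -> x

a (Dana): max(48, 1, -25) = 48
b (Dana): max(33, 14) = 33
P (Mika): min(48, 33) = 33
c (Dana): max(-23, -39) = -23
d (Dana): max(-7, -41) = -7
e (Dana): max(31, 1, 11, 50) = 50
Q (Mika): min(-23, -7, 50) = -23
f (Dana): max(37, 4, -37, -23) = 37
g (Dana): max(39, -21) = 39
R (Mika): min(37, 39) = 37
S0 (Dana): max(33, -23, 37) = 37
At S0, Dana picks R (highest: 37).
At R, Mika picks f (lowest: 37).
At f, Dana picks x (highest: 37).
Terminal value 37.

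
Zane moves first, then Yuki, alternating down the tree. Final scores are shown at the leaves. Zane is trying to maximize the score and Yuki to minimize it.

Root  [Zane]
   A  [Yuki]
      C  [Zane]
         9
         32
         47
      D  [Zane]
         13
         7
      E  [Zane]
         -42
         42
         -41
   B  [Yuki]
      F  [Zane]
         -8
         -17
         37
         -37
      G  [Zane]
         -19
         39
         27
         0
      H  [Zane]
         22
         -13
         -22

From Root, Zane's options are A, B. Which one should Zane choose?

C (Zane): max(9, 32, 47) = 47
D (Zane): max(13, 7) = 13
E (Zane): max(-42, 42, -41) = 42
A (Yuki): min(47, 13, 42) = 13
F (Zane): max(-8, -17, 37, -37) = 37
G (Zane): max(-19, 39, 27, 0) = 39
H (Zane): max(22, -13, -22) = 22
B (Yuki): min(37, 39, 22) = 22
Root (Zane): max(13, 22) = 22
Zane at Root wants the highest of {A=13, B=22}, so chooses B.

B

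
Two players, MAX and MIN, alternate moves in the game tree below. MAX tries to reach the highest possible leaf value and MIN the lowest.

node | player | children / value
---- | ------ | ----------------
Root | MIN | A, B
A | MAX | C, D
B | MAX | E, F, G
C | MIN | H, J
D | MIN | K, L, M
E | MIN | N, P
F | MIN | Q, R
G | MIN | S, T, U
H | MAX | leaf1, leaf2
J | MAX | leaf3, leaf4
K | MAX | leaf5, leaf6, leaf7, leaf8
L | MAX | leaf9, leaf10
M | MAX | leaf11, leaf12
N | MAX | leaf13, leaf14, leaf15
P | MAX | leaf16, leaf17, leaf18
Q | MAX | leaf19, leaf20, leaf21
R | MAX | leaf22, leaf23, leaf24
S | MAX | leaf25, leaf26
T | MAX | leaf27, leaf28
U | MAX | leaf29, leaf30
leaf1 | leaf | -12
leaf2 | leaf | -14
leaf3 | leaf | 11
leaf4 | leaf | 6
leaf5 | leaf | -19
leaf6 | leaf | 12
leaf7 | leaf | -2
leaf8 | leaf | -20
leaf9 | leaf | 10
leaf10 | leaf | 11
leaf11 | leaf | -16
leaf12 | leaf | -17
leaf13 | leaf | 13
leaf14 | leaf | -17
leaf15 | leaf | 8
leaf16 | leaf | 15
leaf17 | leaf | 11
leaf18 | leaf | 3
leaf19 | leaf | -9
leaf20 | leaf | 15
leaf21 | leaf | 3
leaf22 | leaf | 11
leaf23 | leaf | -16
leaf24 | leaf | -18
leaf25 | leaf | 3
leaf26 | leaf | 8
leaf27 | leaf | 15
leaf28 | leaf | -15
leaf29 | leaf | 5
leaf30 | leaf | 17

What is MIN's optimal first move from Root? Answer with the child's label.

A

H (MAX): max(-12, -14) = -12
J (MAX): max(11, 6) = 11
C (MIN): min(-12, 11) = -12
K (MAX): max(-19, 12, -2, -20) = 12
L (MAX): max(10, 11) = 11
M (MAX): max(-16, -17) = -16
D (MIN): min(12, 11, -16) = -16
A (MAX): max(-12, -16) = -12
N (MAX): max(13, -17, 8) = 13
P (MAX): max(15, 11, 3) = 15
E (MIN): min(13, 15) = 13
Q (MAX): max(-9, 15, 3) = 15
R (MAX): max(11, -16, -18) = 11
F (MIN): min(15, 11) = 11
S (MAX): max(3, 8) = 8
T (MAX): max(15, -15) = 15
U (MAX): max(5, 17) = 17
G (MIN): min(8, 15, 17) = 8
B (MAX): max(13, 11, 8) = 13
Root (MIN): min(-12, 13) = -12
MIN at Root wants the lowest of {A=-12, B=13}, so chooses A.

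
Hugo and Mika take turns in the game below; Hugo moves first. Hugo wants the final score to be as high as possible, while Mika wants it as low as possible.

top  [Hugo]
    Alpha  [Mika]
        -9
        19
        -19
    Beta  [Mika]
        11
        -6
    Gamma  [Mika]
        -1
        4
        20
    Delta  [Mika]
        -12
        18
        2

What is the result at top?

Alpha (Mika): min(-9, 19, -19) = -19
Beta (Mika): min(11, -6) = -6
Gamma (Mika): min(-1, 4, 20) = -1
Delta (Mika): min(-12, 18, 2) = -12
top (Hugo): max(-19, -6, -1, -12) = -1

-1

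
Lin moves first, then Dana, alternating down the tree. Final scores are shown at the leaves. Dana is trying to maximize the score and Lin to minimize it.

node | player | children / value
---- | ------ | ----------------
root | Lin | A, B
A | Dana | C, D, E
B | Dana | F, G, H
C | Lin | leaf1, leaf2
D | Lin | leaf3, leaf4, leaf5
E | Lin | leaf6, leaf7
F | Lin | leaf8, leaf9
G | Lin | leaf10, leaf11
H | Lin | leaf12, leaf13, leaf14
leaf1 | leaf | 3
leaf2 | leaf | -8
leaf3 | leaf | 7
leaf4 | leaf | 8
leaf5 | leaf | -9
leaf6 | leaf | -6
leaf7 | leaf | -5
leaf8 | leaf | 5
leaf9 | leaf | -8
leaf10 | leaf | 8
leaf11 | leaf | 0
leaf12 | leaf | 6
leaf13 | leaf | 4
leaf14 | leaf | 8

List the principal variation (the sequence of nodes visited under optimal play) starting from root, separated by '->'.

C (Lin): min(3, -8) = -8
D (Lin): min(7, 8, -9) = -9
E (Lin): min(-6, -5) = -6
A (Dana): max(-8, -9, -6) = -6
F (Lin): min(5, -8) = -8
G (Lin): min(8, 0) = 0
H (Lin): min(6, 4, 8) = 4
B (Dana): max(-8, 0, 4) = 4
root (Lin): min(-6, 4) = -6
At root, Lin picks A (lowest: -6).
At A, Dana picks E (highest: -6).
At E, Lin picks leaf6 (lowest: -6).
Terminal value -6.

root -> A -> E -> leaf6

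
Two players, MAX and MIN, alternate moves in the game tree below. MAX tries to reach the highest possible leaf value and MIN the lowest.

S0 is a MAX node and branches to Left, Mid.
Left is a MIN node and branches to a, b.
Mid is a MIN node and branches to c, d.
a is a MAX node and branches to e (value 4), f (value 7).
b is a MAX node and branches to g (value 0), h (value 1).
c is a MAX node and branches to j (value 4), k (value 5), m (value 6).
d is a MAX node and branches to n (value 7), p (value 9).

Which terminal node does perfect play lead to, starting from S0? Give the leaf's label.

m

a (MAX): max(4, 7) = 7
b (MAX): max(0, 1) = 1
Left (MIN): min(7, 1) = 1
c (MAX): max(4, 5, 6) = 6
d (MAX): max(7, 9) = 9
Mid (MIN): min(6, 9) = 6
S0 (MAX): max(1, 6) = 6
At S0, MAX picks Mid (highest: 6).
At Mid, MIN picks c (lowest: 6).
At c, MAX picks m (highest: 6).
Terminal value 6.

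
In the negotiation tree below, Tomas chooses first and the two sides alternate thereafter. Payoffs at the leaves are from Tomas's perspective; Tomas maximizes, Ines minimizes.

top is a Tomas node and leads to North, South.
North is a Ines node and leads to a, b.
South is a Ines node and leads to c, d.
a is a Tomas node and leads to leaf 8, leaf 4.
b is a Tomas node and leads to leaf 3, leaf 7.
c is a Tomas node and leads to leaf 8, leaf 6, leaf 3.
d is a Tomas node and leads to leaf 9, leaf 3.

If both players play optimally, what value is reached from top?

8

a (Tomas): max(8, 4) = 8
b (Tomas): max(3, 7) = 7
North (Ines): min(8, 7) = 7
c (Tomas): max(8, 6, 3) = 8
d (Tomas): max(9, 3) = 9
South (Ines): min(8, 9) = 8
top (Tomas): max(7, 8) = 8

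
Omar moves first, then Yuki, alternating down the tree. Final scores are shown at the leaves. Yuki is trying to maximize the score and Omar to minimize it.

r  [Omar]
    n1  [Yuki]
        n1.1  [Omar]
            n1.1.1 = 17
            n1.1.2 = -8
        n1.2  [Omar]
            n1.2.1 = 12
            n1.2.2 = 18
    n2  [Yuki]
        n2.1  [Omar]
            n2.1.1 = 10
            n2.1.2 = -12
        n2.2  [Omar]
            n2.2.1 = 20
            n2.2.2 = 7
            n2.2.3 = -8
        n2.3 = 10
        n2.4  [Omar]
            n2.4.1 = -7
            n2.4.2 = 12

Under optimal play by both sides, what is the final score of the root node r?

10

n1.1 (Omar): min(17, -8) = -8
n1.2 (Omar): min(12, 18) = 12
n1 (Yuki): max(-8, 12) = 12
n2.1 (Omar): min(10, -12) = -12
n2.2 (Omar): min(20, 7, -8) = -8
n2.4 (Omar): min(-7, 12) = -7
n2 (Yuki): max(-12, -8, 10, -7) = 10
r (Omar): min(12, 10) = 10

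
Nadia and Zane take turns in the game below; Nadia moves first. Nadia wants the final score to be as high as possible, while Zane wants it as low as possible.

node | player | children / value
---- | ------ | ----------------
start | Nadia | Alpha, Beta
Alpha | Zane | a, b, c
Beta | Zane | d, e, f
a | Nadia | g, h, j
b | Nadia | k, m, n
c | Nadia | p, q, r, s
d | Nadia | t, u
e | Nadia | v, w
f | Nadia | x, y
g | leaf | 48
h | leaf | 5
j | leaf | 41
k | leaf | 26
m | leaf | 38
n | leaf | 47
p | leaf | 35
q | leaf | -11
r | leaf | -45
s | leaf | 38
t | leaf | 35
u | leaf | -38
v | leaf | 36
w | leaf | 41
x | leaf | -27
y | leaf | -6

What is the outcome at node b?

b (Nadia): max(26, 38, 47) = 47

47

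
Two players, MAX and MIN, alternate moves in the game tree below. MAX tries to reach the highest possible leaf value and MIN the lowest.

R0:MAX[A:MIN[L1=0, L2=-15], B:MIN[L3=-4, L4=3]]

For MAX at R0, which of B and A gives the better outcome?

B

B (MIN): min(-4, 3) = -4
A (MIN): min(0, -15) = -15
MAX prefers the higher value; B=-4, A=-15. B is better since -4 > -15.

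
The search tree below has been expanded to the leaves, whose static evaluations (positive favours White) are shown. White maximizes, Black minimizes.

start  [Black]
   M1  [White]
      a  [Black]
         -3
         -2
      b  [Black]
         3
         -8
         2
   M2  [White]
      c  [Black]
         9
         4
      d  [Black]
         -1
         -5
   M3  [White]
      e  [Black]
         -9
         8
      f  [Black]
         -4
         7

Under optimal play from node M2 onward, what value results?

4

c (Black): min(9, 4) = 4
d (Black): min(-1, -5) = -5
M2 (White): max(4, -5) = 4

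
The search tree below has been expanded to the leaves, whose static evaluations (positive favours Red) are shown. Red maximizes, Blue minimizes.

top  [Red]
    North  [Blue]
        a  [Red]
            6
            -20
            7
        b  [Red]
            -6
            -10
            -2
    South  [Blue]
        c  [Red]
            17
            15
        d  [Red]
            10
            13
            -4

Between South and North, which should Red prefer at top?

South

c (Red): max(17, 15) = 17
d (Red): max(10, 13, -4) = 13
South (Blue): min(17, 13) = 13
a (Red): max(6, -20, 7) = 7
b (Red): max(-6, -10, -2) = -2
North (Blue): min(7, -2) = -2
Red prefers the higher value; South=13, North=-2. South is better since 13 > -2.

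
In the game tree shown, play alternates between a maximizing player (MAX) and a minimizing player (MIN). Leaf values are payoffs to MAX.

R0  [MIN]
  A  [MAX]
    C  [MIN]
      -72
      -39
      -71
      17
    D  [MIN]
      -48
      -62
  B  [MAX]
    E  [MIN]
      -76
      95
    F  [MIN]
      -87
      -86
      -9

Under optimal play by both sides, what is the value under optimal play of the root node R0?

-76

C (MIN): min(-72, -39, -71, 17) = -72
D (MIN): min(-48, -62) = -62
A (MAX): max(-72, -62) = -62
E (MIN): min(-76, 95) = -76
F (MIN): min(-87, -86, -9) = -87
B (MAX): max(-76, -87) = -76
R0 (MIN): min(-62, -76) = -76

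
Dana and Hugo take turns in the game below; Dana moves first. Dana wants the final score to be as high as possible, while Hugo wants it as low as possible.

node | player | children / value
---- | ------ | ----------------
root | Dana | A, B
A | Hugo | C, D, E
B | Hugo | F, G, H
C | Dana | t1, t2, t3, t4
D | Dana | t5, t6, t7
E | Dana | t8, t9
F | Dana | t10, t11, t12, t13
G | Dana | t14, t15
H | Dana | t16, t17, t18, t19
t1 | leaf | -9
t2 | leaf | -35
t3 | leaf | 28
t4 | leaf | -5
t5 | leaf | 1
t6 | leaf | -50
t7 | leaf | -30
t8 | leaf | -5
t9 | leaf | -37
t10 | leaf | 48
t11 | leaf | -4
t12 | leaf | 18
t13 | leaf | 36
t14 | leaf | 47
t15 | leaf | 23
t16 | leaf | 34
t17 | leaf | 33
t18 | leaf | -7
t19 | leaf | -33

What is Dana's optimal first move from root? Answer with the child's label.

B

C (Dana): max(-9, -35, 28, -5) = 28
D (Dana): max(1, -50, -30) = 1
E (Dana): max(-5, -37) = -5
A (Hugo): min(28, 1, -5) = -5
F (Dana): max(48, -4, 18, 36) = 48
G (Dana): max(47, 23) = 47
H (Dana): max(34, 33, -7, -33) = 34
B (Hugo): min(48, 47, 34) = 34
root (Dana): max(-5, 34) = 34
Dana at root wants the highest of {A=-5, B=34}, so chooses B.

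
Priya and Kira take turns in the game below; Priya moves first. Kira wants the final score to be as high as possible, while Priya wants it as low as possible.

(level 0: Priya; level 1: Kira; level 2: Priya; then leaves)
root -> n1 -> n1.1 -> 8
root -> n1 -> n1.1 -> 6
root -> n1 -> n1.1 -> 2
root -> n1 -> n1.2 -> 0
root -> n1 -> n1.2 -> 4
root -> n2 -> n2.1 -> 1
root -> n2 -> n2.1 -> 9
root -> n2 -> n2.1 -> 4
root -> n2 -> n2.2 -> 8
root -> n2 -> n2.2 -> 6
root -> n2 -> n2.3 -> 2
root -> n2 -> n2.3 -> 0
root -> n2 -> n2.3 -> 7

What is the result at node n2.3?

n2.3 (Priya): min(2, 0, 7) = 0

0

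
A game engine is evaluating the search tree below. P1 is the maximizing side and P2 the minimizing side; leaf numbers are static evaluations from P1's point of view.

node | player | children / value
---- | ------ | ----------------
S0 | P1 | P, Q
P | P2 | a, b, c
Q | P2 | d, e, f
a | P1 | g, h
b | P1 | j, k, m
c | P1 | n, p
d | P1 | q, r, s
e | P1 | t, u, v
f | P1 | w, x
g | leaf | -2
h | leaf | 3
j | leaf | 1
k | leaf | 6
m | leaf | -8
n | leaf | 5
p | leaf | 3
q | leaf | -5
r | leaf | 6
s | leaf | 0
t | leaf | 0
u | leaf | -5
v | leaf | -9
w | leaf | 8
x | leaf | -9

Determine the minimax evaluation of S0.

a (P1): max(-2, 3) = 3
b (P1): max(1, 6, -8) = 6
c (P1): max(5, 3) = 5
P (P2): min(3, 6, 5) = 3
d (P1): max(-5, 6, 0) = 6
e (P1): max(0, -5, -9) = 0
f (P1): max(8, -9) = 8
Q (P2): min(6, 0, 8) = 0
S0 (P1): max(3, 0) = 3

3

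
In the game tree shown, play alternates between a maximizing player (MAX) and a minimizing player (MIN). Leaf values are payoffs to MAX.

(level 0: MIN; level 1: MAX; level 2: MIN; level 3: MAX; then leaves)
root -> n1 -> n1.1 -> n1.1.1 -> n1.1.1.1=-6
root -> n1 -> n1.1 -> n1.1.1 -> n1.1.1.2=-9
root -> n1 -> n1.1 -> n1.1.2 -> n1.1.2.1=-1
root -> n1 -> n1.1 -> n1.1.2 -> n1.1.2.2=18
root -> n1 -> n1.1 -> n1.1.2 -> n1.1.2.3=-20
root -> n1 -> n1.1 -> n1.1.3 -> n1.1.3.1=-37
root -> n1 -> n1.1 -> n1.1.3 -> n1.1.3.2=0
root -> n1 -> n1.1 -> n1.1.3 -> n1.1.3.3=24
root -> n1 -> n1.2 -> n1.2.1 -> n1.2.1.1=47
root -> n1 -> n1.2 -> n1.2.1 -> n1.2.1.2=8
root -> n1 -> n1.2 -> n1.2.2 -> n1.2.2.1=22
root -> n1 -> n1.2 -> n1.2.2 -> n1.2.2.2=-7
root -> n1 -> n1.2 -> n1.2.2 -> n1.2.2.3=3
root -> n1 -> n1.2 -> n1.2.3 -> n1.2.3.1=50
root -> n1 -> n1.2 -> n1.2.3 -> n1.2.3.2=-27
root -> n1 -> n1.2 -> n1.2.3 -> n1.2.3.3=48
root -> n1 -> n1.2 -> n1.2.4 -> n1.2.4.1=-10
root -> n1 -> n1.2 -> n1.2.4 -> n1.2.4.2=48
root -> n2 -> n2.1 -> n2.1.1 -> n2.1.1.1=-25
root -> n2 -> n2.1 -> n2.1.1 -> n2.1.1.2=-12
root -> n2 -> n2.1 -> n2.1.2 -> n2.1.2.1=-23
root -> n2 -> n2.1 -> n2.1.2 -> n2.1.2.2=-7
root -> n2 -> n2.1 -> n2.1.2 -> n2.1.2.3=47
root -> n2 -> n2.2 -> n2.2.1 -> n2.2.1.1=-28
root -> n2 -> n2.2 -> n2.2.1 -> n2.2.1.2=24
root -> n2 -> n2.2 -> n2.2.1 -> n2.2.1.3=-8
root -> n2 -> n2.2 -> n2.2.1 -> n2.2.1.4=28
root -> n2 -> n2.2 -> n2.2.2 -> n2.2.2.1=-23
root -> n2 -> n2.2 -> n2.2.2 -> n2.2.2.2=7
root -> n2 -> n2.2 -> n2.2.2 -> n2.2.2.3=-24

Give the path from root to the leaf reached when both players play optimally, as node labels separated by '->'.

root -> n2 -> n2.2 -> n2.2.2 -> n2.2.2.2

n1.1.1 (MAX): max(-6, -9) = -6
n1.1.2 (MAX): max(-1, 18, -20) = 18
n1.1.3 (MAX): max(-37, 0, 24) = 24
n1.1 (MIN): min(-6, 18, 24) = -6
n1.2.1 (MAX): max(47, 8) = 47
n1.2.2 (MAX): max(22, -7, 3) = 22
n1.2.3 (MAX): max(50, -27, 48) = 50
n1.2.4 (MAX): max(-10, 48) = 48
n1.2 (MIN): min(47, 22, 50, 48) = 22
n1 (MAX): max(-6, 22) = 22
n2.1.1 (MAX): max(-25, -12) = -12
n2.1.2 (MAX): max(-23, -7, 47) = 47
n2.1 (MIN): min(-12, 47) = -12
n2.2.1 (MAX): max(-28, 24, -8, 28) = 28
n2.2.2 (MAX): max(-23, 7, -24) = 7
n2.2 (MIN): min(28, 7) = 7
n2 (MAX): max(-12, 7) = 7
root (MIN): min(22, 7) = 7
At root, MIN picks n2 (lowest: 7).
At n2, MAX picks n2.2 (highest: 7).
At n2.2, MIN picks n2.2.2 (lowest: 7).
At n2.2.2, MAX picks n2.2.2.2 (highest: 7).
Terminal value 7.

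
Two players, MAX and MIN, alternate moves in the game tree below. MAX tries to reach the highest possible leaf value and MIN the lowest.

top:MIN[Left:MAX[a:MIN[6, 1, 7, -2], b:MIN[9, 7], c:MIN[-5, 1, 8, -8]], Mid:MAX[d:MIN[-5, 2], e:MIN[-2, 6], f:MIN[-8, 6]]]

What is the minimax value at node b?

7

b (MIN): min(9, 7) = 7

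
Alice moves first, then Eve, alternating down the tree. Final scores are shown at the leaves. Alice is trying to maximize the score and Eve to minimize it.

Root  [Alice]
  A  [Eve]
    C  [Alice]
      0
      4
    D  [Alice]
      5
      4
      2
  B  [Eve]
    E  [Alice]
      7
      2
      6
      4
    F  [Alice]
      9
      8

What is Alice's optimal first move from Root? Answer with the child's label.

B

C (Alice): max(0, 4) = 4
D (Alice): max(5, 4, 2) = 5
A (Eve): min(4, 5) = 4
E (Alice): max(7, 2, 6, 4) = 7
F (Alice): max(9, 8) = 9
B (Eve): min(7, 9) = 7
Root (Alice): max(4, 7) = 7
Alice at Root wants the highest of {A=4, B=7}, so chooses B.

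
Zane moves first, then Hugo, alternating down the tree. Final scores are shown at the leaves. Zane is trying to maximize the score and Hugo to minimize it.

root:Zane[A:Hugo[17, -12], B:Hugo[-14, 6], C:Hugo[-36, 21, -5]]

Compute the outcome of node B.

-14

B (Hugo): min(-14, 6) = -14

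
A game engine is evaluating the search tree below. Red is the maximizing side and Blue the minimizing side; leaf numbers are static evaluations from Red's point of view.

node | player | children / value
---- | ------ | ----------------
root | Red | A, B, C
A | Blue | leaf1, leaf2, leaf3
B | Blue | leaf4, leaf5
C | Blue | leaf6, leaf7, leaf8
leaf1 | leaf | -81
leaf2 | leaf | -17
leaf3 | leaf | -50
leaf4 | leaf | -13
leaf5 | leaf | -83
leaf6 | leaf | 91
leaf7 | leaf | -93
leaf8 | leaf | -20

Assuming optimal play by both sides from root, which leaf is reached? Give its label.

A (Blue): min(-81, -17, -50) = -81
B (Blue): min(-13, -83) = -83
C (Blue): min(91, -93, -20) = -93
root (Red): max(-81, -83, -93) = -81
At root, Red picks A (highest: -81).
At A, Blue picks leaf1 (lowest: -81).
Terminal value -81.

leaf1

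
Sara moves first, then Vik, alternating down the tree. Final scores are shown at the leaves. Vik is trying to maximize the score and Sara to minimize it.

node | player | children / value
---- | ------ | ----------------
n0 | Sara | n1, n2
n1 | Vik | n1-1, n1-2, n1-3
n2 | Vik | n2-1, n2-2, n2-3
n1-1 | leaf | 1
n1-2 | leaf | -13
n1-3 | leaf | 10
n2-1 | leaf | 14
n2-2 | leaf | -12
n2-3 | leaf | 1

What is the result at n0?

10

n1 (Vik): max(1, -13, 10) = 10
n2 (Vik): max(14, -12, 1) = 14
n0 (Sara): min(10, 14) = 10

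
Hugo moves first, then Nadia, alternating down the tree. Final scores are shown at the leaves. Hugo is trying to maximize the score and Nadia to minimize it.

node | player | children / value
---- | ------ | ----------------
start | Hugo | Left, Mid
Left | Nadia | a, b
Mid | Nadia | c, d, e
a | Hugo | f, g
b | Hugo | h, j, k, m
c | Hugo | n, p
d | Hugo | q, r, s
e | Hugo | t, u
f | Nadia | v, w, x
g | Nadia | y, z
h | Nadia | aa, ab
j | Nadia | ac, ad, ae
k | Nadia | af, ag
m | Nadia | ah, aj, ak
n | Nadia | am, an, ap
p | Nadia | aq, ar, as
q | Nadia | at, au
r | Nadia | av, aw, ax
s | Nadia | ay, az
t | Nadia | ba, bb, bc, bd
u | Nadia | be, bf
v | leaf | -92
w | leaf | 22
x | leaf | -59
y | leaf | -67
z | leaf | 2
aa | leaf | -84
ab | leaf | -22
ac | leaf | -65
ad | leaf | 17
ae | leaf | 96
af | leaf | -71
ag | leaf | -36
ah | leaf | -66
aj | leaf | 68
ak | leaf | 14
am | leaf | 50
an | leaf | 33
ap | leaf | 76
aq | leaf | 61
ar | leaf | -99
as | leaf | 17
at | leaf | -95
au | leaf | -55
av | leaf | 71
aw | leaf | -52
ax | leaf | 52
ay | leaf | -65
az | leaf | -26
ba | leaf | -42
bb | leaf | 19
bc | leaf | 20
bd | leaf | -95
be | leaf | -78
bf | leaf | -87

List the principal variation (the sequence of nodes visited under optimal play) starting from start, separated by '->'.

start -> Left -> a -> g -> y

f (Nadia): min(-92, 22, -59) = -92
g (Nadia): min(-67, 2) = -67
a (Hugo): max(-92, -67) = -67
h (Nadia): min(-84, -22) = -84
j (Nadia): min(-65, 17, 96) = -65
k (Nadia): min(-71, -36) = -71
m (Nadia): min(-66, 68, 14) = -66
b (Hugo): max(-84, -65, -71, -66) = -65
Left (Nadia): min(-67, -65) = -67
n (Nadia): min(50, 33, 76) = 33
p (Nadia): min(61, -99, 17) = -99
c (Hugo): max(33, -99) = 33
q (Nadia): min(-95, -55) = -95
r (Nadia): min(71, -52, 52) = -52
s (Nadia): min(-65, -26) = -65
d (Hugo): max(-95, -52, -65) = -52
t (Nadia): min(-42, 19, 20, -95) = -95
u (Nadia): min(-78, -87) = -87
e (Hugo): max(-95, -87) = -87
Mid (Nadia): min(33, -52, -87) = -87
start (Hugo): max(-67, -87) = -67
At start, Hugo picks Left (highest: -67).
At Left, Nadia picks a (lowest: -67).
At a, Hugo picks g (highest: -67).
At g, Nadia picks y (lowest: -67).
Terminal value -67.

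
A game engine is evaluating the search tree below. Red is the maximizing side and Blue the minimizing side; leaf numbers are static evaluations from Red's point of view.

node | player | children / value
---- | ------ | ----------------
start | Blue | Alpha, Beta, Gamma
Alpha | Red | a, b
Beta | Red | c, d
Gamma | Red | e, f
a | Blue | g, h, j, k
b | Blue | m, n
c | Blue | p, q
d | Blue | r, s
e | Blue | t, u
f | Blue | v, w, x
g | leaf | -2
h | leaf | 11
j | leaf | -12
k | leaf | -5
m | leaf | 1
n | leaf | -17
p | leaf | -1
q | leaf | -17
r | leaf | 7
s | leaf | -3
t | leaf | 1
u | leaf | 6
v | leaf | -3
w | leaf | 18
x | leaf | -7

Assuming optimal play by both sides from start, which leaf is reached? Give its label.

j

a (Blue): min(-2, 11, -12, -5) = -12
b (Blue): min(1, -17) = -17
Alpha (Red): max(-12, -17) = -12
c (Blue): min(-1, -17) = -17
d (Blue): min(7, -3) = -3
Beta (Red): max(-17, -3) = -3
e (Blue): min(1, 6) = 1
f (Blue): min(-3, 18, -7) = -7
Gamma (Red): max(1, -7) = 1
start (Blue): min(-12, -3, 1) = -12
At start, Blue picks Alpha (lowest: -12).
At Alpha, Red picks a (highest: -12).
At a, Blue picks j (lowest: -12).
Terminal value -12.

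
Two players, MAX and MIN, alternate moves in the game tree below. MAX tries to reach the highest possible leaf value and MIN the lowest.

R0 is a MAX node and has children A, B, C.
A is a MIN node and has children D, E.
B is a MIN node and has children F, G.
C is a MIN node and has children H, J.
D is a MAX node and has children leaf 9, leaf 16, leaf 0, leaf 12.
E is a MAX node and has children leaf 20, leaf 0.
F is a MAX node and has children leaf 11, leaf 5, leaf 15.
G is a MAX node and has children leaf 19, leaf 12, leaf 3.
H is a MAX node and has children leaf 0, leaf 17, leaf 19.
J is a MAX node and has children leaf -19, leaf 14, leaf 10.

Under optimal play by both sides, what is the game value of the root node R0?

16

D (MAX): max(9, 16, 0, 12) = 16
E (MAX): max(20, 0) = 20
A (MIN): min(16, 20) = 16
F (MAX): max(11, 5, 15) = 15
G (MAX): max(19, 12, 3) = 19
B (MIN): min(15, 19) = 15
H (MAX): max(0, 17, 19) = 19
J (MAX): max(-19, 14, 10) = 14
C (MIN): min(19, 14) = 14
R0 (MAX): max(16, 15, 14) = 16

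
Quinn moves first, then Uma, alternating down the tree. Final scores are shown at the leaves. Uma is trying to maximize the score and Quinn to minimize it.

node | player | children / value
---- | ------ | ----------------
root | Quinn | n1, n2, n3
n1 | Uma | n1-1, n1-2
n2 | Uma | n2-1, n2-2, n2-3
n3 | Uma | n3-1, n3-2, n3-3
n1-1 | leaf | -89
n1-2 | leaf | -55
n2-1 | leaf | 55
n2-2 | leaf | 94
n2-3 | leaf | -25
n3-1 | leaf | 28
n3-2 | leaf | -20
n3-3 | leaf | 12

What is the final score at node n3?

28

n3 (Uma): max(28, -20, 12) = 28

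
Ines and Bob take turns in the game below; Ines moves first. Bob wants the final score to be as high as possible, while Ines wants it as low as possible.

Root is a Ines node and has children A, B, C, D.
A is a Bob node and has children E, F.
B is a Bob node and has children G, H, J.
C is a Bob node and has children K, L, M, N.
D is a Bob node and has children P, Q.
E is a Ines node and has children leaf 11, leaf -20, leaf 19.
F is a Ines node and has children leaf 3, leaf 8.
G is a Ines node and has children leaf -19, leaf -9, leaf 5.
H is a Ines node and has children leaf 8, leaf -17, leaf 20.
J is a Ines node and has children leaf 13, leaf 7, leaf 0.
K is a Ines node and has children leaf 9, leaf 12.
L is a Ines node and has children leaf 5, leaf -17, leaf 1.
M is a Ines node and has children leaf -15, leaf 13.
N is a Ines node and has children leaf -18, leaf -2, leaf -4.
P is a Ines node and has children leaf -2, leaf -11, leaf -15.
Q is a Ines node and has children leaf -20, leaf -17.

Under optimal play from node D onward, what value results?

P (Ines): min(-2, -11, -15) = -15
Q (Ines): min(-20, -17) = -20
D (Bob): max(-15, -20) = -15

-15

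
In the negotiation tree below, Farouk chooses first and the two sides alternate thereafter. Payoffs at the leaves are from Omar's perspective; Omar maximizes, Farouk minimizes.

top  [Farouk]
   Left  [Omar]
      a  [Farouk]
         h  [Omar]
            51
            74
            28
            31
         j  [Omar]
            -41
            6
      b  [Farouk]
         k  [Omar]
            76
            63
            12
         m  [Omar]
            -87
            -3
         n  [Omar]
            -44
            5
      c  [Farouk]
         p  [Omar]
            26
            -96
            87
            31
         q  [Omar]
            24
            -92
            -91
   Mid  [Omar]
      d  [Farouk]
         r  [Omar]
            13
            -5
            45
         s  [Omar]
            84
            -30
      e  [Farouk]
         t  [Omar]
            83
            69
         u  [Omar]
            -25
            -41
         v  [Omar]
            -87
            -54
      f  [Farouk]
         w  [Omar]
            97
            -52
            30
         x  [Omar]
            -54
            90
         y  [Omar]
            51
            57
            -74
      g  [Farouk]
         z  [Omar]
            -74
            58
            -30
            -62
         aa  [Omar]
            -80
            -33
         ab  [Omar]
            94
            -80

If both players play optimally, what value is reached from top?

h (Omar): max(51, 74, 28, 31) = 74
j (Omar): max(-41, 6) = 6
a (Farouk): min(74, 6) = 6
k (Omar): max(76, 63, 12) = 76
m (Omar): max(-87, -3) = -3
n (Omar): max(-44, 5) = 5
b (Farouk): min(76, -3, 5) = -3
p (Omar): max(26, -96, 87, 31) = 87
q (Omar): max(24, -92, -91) = 24
c (Farouk): min(87, 24) = 24
Left (Omar): max(6, -3, 24) = 24
r (Omar): max(13, -5, 45) = 45
s (Omar): max(84, -30) = 84
d (Farouk): min(45, 84) = 45
t (Omar): max(83, 69) = 83
u (Omar): max(-25, -41) = -25
v (Omar): max(-87, -54) = -54
e (Farouk): min(83, -25, -54) = -54
w (Omar): max(97, -52, 30) = 97
x (Omar): max(-54, 90) = 90
y (Omar): max(51, 57, -74) = 57
f (Farouk): min(97, 90, 57) = 57
z (Omar): max(-74, 58, -30, -62) = 58
aa (Omar): max(-80, -33) = -33
ab (Omar): max(94, -80) = 94
g (Farouk): min(58, -33, 94) = -33
Mid (Omar): max(45, -54, 57, -33) = 57
top (Farouk): min(24, 57) = 24

24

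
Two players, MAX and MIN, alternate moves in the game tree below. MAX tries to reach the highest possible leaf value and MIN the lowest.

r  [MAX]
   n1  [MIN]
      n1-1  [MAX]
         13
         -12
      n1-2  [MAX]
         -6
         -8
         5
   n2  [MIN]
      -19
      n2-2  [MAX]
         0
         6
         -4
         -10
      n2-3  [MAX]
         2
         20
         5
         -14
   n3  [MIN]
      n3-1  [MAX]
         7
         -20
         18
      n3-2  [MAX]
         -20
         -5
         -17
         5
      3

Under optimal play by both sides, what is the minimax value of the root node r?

5

n1-1 (MAX): max(13, -12) = 13
n1-2 (MAX): max(-6, -8, 5) = 5
n1 (MIN): min(13, 5) = 5
n2-2 (MAX): max(0, 6, -4, -10) = 6
n2-3 (MAX): max(2, 20, 5, -14) = 20
n2 (MIN): min(-19, 6, 20) = -19
n3-1 (MAX): max(7, -20, 18) = 18
n3-2 (MAX): max(-20, -5, -17, 5) = 5
n3 (MIN): min(18, 5, 3) = 3
r (MAX): max(5, -19, 3) = 5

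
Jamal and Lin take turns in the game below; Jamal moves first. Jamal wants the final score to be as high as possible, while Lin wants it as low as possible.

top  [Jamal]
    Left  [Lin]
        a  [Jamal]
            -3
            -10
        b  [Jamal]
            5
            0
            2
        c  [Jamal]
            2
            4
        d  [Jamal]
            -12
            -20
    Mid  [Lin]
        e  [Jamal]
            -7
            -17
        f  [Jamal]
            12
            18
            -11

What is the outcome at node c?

c (Jamal): max(2, 4) = 4

4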